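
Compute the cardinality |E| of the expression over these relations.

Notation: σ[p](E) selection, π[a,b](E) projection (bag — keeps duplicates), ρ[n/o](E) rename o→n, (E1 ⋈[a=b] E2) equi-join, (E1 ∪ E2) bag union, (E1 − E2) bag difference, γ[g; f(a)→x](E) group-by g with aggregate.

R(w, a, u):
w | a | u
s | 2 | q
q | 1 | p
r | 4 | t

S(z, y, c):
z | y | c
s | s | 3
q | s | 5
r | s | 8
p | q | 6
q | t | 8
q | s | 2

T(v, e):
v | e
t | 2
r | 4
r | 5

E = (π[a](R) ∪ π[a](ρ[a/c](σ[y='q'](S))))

Stepwise |·|:
  R → 3
  π[a](R) → 3
  S → 6
  σ[y='q'](S) → 1
  ρ[a/c](σ[y='q'](S)) → 1
  π[a](ρ[a/c](σ[y='q'](S))) → 1
  (π[a](R) ∪ π[a](ρ[a/c](σ[y='q'](S)))) → 4

|E| = 4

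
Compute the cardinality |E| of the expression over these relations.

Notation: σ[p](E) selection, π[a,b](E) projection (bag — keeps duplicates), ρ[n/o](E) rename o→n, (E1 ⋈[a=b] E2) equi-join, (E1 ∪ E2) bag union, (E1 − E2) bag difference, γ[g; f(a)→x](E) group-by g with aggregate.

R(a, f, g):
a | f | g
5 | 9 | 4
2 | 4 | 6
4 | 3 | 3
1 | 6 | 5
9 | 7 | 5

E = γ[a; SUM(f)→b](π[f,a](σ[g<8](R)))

Subexpression sizes:
  R → 5
  σ[g<8](R) → 5
  π[f,a](σ[g<8](R)) → 5
  γ[a; SUM(f)→b](π[f,a](σ[g<8](R))) → 5

|E| = 5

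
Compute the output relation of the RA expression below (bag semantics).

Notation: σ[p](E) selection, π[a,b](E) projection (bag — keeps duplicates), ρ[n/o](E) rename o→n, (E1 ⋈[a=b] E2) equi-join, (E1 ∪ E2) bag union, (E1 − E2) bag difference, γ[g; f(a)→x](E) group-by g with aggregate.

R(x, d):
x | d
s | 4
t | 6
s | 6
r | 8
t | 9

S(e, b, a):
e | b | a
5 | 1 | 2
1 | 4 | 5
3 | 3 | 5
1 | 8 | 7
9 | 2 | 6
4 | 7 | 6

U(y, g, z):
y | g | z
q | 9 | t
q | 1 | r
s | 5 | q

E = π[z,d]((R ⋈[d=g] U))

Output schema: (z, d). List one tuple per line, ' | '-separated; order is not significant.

Subexpression sizes:
  R → 5
  U → 3
  (R ⋈[d=g] U) → 1
  π[z,d]((R ⋈[d=g] U)) → 1

== RESULT ==
z | d
t | 9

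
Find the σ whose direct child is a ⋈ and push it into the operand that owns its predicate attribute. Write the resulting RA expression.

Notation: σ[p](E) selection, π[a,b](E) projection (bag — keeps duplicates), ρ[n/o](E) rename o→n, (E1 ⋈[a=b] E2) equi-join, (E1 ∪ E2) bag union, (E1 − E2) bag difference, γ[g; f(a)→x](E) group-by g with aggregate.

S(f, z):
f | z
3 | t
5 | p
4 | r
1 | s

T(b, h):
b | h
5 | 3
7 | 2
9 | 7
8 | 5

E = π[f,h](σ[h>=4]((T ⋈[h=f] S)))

σ filters on h, owned by the left side.
E' = π[f,h]((σ[h>=4](T) ⋈[h=f] S))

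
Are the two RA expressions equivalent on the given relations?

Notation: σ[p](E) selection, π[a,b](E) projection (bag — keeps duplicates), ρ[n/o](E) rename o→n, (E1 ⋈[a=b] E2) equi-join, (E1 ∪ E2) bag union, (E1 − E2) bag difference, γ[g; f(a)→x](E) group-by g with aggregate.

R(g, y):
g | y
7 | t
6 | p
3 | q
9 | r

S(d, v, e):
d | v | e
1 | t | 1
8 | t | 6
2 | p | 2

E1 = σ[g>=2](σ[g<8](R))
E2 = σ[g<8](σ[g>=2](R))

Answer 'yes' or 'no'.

E1 row counts bottom-up:
  R → 4
  σ[g<8](R) → 3
  σ[g>=2](σ[g<8](R)) → 3
E2 row counts bottom-up:
  R → 4
  σ[g>=2](R) → 4
  σ[g<8](σ[g>=2](R)) → 3

E1 and E2 produce the same multiset:
g | y
3 | q
6 | p
7 | t

yes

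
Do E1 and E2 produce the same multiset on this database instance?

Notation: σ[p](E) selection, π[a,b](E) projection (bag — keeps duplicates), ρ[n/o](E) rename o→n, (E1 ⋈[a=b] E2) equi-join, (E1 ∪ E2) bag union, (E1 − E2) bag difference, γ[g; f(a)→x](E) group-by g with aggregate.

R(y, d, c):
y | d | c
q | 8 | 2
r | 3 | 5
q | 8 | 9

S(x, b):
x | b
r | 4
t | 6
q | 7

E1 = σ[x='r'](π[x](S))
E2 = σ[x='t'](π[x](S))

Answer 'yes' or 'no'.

E1 per-node cardinality:
  S → 3
  π[x](S) → 3
  σ[x='r'](π[x](S)) → 1
E2 per-node cardinality:
  S → 3
  π[x](S) → 3
  σ[x='t'](π[x](S)) → 1

E1 result:
x
r
E2 result:
x
t
Witness: ('t',) appears 0× in E1 but 1× in E2.

no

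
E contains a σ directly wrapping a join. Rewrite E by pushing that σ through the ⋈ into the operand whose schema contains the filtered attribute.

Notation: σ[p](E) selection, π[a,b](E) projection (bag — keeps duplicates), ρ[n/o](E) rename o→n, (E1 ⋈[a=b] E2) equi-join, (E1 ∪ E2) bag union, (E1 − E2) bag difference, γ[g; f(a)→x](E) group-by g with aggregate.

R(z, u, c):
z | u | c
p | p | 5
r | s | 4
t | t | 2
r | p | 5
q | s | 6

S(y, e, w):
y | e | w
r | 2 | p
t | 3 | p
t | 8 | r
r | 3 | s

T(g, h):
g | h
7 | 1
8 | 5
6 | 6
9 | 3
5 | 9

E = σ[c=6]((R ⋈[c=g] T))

σ filters on c, owned by the left side.
E' = (σ[c=6](R) ⋈[c=g] T)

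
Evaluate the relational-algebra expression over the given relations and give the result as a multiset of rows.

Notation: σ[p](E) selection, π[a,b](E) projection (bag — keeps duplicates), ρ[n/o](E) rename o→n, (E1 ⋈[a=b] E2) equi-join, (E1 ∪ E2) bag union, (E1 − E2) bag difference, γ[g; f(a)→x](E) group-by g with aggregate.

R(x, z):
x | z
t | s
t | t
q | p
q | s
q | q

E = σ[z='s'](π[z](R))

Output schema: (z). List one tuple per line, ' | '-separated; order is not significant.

Stepwise |·|:
  R → 5
  π[z](R) → 5
  σ[z='s'](π[z](R)) → 2

== RESULT ==
z
s
s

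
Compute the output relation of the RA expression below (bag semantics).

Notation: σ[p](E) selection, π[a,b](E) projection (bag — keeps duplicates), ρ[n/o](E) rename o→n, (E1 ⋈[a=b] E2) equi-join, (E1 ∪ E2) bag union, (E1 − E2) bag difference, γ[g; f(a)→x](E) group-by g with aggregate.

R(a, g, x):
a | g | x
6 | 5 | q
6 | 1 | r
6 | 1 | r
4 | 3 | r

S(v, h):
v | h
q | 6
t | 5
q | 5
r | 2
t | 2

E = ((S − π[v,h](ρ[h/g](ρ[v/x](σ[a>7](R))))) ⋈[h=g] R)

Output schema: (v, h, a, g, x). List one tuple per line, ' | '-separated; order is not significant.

Subexpression sizes:
  S → 5
  R → 4
  σ[a>7](R) → 0
  ρ[v/x](σ[a>7](R)) → 0
  ρ[h/g](ρ[v/x](σ[a>7](R))) → 0
  π[v,h](ρ[h/g](ρ[v/x](σ[a>7](R)))) → 0
  (S − π[v,h](ρ[h/g](ρ[v/x](σ[a>7](R))))) → 5
  R → 4
  ((S − π[v,h](ρ[h/g](ρ[v/x](σ[a>7](R))))) ⋈[h=g] R) → 2

== RESULT ==
v | h | a | g | x
q | 5 | 6 | 5 | q
t | 5 | 6 | 5 | q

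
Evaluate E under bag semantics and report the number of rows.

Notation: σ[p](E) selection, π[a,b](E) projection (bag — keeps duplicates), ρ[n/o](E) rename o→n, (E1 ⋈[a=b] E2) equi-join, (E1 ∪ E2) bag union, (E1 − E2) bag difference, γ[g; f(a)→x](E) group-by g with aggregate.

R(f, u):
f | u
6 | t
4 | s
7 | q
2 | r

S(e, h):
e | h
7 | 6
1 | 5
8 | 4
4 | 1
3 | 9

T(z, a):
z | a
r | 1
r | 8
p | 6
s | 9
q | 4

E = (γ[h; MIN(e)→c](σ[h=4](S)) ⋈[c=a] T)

Stepwise |·|:
  S → 5
  σ[h=4](S) → 1
  γ[h; MIN(e)→c](σ[h=4](S)) → 1
  T → 5
  (γ[h; MIN(e)→c](σ[h=4](S)) ⋈[c=a] T) → 1

|E| = 1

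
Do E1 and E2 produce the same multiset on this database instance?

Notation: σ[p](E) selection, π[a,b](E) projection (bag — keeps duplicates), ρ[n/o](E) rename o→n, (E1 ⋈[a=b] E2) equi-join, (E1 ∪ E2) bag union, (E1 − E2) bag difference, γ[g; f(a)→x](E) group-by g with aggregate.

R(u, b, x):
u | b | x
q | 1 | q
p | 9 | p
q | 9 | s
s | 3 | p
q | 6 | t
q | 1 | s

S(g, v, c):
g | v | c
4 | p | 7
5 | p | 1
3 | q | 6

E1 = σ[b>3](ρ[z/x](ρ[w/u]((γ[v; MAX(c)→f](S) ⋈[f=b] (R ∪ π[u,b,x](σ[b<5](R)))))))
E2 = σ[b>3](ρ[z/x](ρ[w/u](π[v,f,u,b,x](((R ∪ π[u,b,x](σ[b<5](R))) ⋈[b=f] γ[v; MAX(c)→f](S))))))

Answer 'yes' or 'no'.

E1 stepwise |·|:
  S → 3
  γ[v; MAX(c)→f](S) → 2
  R → 6
  R → 6
  σ[b<5](R) → 3
  π[u,b,x](σ[b<5](R)) → 3
  (R ∪ π[u,b,x](σ[b<5](R))) → 9
  (γ[v; MAX(c)→f](S) ⋈[f=b] (R ∪ π[u,b,x](σ[b<5](R)))) → 1
  ρ[w/u]((γ[v; MAX(c)→f](S) ⋈[f=b] (R ∪ π[u,b,x](σ[b<5](R))))) → 1
  ρ[z/x](ρ[w/u]((γ[v; MAX(c)→f](S) ⋈[f=b] (R ∪ π[u,b,x](σ[b<5](R)))))) → 1
  σ[b>3](ρ[z/x](ρ[w/u]((γ[v; MAX(c)→f](S) ⋈[f=b] (R ∪ π[u,b,x](σ[b<5](R))))))) → 1
E2 stepwise |·|:
  R → 6
  R → 6
  σ[b<5](R) → 3
  π[u,b,x](σ[b<5](R)) → 3
  (R ∪ π[u,b,x](σ[b<5](R))) → 9
  S → 3
  γ[v; MAX(c)→f](S) → 2
  ((R ∪ π[u,b,x](σ[b<5](R))) ⋈[b=f] γ[v; MAX(c)→f](S)) → 1
  π[v,f,u,b,x](((R ∪ π[u,b,x](σ[b<5](R))) ⋈[b=f] γ[v; MAX(c)→f](S))) → 1
  ρ[w/u](π[v,f,u,b,x](((R ∪ π[u,b,x](σ[b<5](R))) ⋈[b=f] γ[v; MAX(c)→f](S)))) → 1
  ρ[z/x](ρ[w/u](π[v,f,u,b,x](((R ∪ π[u,b,x](σ[b<5](R))) ⋈[b=f] γ[v; MAX(c)→f](S))))) → 1
  σ[b>3](ρ[z/x](ρ[w/u](π[v,f,u,b,x](((R ∪ π[u,b,x](σ[b<5](R))) ⋈[b=f] γ[v; MAX(c)→f](S)))))) → 1

E1 and E2 produce the same multiset:
v | f | w | b | z
q | 6 | q | 6 | t

yes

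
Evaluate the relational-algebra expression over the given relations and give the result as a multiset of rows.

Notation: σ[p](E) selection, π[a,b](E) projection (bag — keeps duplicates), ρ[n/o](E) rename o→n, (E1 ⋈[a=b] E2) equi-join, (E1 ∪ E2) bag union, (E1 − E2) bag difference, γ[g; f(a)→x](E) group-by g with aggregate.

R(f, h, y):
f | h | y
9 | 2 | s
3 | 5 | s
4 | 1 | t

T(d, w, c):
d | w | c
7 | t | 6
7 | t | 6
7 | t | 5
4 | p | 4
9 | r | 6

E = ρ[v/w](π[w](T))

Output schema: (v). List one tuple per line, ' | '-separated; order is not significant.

Stepwise |·|:
  T → 5
  π[w](T) → 5
  ρ[v/w](π[w](T)) → 5

== RESULT ==
v
p
r
t
t
t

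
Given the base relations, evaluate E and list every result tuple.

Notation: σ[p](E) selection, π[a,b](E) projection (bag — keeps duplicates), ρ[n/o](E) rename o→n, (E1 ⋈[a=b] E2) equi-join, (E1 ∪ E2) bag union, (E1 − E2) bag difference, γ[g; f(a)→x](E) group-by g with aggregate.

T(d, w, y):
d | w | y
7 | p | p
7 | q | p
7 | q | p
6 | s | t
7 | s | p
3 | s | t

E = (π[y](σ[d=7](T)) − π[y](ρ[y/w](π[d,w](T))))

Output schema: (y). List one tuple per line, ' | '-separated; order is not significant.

Per-node cardinality:
  T → 6
  σ[d=7](T) → 4
  π[y](σ[d=7](T)) → 4
  T → 6
  π[d,w](T) → 6
  ρ[y/w](π[d,w](T)) → 6
  π[y](ρ[y/w](π[d,w](T))) → 6
  (π[y](σ[d=7](T)) − π[y](ρ[y/w](π[d,w](T)))) → 3

== RESULT ==
y
p
p
p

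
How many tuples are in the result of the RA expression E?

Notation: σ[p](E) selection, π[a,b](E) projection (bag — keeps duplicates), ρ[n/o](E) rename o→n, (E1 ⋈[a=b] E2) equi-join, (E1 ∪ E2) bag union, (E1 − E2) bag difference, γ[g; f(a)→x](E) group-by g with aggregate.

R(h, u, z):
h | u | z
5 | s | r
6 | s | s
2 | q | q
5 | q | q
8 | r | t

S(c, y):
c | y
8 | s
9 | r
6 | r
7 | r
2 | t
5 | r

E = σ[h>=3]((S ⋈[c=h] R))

Stepwise |·|:
  S → 6
  R → 5
  (S ⋈[c=h] R) → 5
  σ[h>=3]((S ⋈[c=h] R)) → 4

|E| = 4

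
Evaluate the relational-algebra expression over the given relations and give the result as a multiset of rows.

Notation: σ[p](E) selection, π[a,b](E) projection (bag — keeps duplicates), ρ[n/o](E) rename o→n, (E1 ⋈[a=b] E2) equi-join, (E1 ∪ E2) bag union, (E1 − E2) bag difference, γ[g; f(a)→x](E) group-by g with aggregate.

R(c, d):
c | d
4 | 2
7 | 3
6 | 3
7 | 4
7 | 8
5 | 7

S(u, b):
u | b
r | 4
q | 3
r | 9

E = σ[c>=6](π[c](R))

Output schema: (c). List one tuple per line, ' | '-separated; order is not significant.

Row counts bottom-up:
  R → 6
  π[c](R) → 6
  σ[c>=6](π[c](R)) → 4

== RESULT ==
c
6
7
7
7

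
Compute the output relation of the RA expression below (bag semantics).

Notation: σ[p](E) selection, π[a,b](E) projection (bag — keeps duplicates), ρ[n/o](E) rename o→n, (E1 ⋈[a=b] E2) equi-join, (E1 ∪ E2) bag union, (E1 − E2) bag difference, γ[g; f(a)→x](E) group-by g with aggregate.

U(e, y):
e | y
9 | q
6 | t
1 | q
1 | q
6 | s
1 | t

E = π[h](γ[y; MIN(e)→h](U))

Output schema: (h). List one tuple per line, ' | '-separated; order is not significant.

Per-node cardinality:
  U → 6
  γ[y; MIN(e)→h](U) → 3
  π[h](γ[y; MIN(e)→h](U)) → 3

== RESULT ==
h
1
1
6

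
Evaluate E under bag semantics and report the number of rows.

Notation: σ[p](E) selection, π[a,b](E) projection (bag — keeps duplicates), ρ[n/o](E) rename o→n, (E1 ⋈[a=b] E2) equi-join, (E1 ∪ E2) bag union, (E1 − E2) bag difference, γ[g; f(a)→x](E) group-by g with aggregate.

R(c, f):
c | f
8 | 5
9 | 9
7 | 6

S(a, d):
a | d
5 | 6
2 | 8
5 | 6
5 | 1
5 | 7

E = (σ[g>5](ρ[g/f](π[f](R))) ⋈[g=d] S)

Subexpression sizes:
  R → 3
  π[f](R) → 3
  ρ[g/f](π[f](R)) → 3
  σ[g>5](ρ[g/f](π[f](R))) → 2
  S → 5
  (σ[g>5](ρ[g/f](π[f](R))) ⋈[g=d] S) → 2

|E| = 2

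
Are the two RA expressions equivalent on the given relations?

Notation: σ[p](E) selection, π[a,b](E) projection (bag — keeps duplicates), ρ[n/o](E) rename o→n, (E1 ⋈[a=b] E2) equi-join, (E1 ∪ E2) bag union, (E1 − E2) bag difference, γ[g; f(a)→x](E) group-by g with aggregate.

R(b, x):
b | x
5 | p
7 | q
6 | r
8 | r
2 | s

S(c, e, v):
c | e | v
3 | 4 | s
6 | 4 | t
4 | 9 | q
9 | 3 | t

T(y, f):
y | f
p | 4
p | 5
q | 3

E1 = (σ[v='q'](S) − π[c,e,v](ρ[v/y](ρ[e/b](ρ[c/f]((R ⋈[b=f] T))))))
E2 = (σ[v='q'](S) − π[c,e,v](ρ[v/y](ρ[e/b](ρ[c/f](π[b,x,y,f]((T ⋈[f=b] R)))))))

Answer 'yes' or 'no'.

E1 subexpression sizes:
  S → 4
  σ[v='q'](S) → 1
  R → 5
  T → 3
  (R ⋈[b=f] T) → 1
  ρ[c/f]((R ⋈[b=f] T)) → 1
  ρ[e/b](ρ[c/f]((R ⋈[b=f] T))) → 1
  ρ[v/y](ρ[e/b](ρ[c/f]((R ⋈[b=f] T)))) → 1
  π[c,e,v](ρ[v/y](ρ[e/b](ρ[c/f]((R ⋈[b=f] T))))) → 1
  (σ[v='q'](S) − π[c,e,v](ρ[v/y](ρ[e/b](ρ[c/f]((R ⋈[b=f] T)))))) → 1
E2 subexpression sizes:
  S → 4
  σ[v='q'](S) → 1
  T → 3
  R → 5
  (T ⋈[f=b] R) → 1
  π[b,x,y,f]((T ⋈[f=b] R)) → 1
  ρ[c/f](π[b,x,y,f]((T ⋈[f=b] R))) → 1
  ρ[e/b](ρ[c/f](π[b,x,y,f]((T ⋈[f=b] R)))) → 1
  ρ[v/y](ρ[e/b](ρ[c/f](π[b,x,y,f]((T ⋈[f=b] R))))) → 1
  π[c,e,v](ρ[v/y](ρ[e/b](ρ[c/f](π[b,x,y,f]((T ⋈[f=b] R)))))) → 1
  (σ[v='q'](S) − π[c,e,v](ρ[v/y](ρ[e/b](ρ[c/f](π[b,x,y,f]((T ⋈[f=b] R))))))) → 1

E1 and E2 produce the same multiset:
c | e | v
4 | 9 | q

yes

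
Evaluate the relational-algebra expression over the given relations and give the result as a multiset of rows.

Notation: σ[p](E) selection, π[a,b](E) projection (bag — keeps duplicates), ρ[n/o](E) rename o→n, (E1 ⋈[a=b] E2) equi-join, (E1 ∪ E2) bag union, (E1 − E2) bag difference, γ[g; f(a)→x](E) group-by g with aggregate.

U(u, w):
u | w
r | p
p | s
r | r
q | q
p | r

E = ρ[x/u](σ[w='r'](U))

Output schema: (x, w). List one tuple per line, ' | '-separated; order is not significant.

Subexpression sizes:
  U → 5
  σ[w='r'](U) → 2
  ρ[x/u](σ[w='r'](U)) → 2

== RESULT ==
x | w
p | r
r | r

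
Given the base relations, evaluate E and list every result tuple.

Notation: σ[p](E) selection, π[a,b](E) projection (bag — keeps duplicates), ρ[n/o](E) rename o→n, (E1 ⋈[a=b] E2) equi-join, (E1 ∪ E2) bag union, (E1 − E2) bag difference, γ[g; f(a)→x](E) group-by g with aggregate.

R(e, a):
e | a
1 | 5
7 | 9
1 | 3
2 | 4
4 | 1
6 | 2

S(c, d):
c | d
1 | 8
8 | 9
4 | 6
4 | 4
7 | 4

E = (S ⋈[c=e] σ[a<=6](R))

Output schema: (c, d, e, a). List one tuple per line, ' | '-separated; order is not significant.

Stepwise |·|:
  S → 5
  R → 6
  σ[a<=6](R) → 5
  (S ⋈[c=e] σ[a<=6](R)) → 4

== RESULT ==
c | d | e | a
1 | 8 | 1 | 3
1 | 8 | 1 | 5
4 | 4 | 4 | 1
4 | 6 | 4 | 1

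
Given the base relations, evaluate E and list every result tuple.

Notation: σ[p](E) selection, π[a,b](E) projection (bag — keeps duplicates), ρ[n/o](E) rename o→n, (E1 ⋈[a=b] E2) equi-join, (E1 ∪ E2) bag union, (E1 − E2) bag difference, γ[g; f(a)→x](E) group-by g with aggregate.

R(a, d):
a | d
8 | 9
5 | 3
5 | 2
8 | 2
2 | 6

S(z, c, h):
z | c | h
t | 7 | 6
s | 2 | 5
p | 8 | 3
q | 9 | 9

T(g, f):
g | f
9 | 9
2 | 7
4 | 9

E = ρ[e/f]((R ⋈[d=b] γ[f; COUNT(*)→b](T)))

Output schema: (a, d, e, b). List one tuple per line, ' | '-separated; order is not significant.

Per-node cardinality:
  R → 5
  T → 3
  γ[f; COUNT(*)→b](T) → 2
  (R ⋈[d=b] γ[f; COUNT(*)→b](T)) → 2
  ρ[e/f]((R ⋈[d=b] γ[f; COUNT(*)→b](T))) → 2

== RESULT ==
a | d | e | b
5 | 2 | 9 | 2
8 | 2 | 9 | 2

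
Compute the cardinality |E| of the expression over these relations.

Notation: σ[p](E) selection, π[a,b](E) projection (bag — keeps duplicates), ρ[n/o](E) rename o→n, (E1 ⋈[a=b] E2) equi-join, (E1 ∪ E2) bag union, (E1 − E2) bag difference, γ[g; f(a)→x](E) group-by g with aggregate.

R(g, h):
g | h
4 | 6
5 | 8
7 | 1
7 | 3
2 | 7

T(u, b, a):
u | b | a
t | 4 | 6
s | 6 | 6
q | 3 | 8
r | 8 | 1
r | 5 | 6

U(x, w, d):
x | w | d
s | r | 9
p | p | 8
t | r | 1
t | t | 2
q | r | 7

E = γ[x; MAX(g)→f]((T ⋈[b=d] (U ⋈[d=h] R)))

Subexpression sizes:
  T → 5
  U → 5
  R → 5
  (U ⋈[d=h] R) → 3
  (T ⋈[b=d] (U ⋈[d=h] R)) → 1
  γ[x; MAX(g)→f]((T ⋈[b=d] (U ⋈[d=h] R))) → 1

|E| = 1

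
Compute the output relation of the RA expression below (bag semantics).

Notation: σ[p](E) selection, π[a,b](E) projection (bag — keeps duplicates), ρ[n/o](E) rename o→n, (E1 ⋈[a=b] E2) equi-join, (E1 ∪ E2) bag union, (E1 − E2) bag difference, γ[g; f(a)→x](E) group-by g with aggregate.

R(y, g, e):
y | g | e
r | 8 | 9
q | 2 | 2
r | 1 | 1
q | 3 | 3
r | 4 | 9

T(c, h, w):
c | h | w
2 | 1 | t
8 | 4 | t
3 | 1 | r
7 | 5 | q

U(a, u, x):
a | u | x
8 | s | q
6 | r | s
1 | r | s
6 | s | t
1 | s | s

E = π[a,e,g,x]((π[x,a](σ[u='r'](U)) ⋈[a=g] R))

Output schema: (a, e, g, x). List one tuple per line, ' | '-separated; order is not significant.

Row counts bottom-up:
  U → 5
  σ[u='r'](U) → 2
  π[x,a](σ[u='r'](U)) → 2
  R → 5
  (π[x,a](σ[u='r'](U)) ⋈[a=g] R) → 1
  π[a,e,g,x]((π[x,a](σ[u='r'](U)) ⋈[a=g] R)) → 1

== RESULT ==
a | e | g | x
1 | 1 | 1 | s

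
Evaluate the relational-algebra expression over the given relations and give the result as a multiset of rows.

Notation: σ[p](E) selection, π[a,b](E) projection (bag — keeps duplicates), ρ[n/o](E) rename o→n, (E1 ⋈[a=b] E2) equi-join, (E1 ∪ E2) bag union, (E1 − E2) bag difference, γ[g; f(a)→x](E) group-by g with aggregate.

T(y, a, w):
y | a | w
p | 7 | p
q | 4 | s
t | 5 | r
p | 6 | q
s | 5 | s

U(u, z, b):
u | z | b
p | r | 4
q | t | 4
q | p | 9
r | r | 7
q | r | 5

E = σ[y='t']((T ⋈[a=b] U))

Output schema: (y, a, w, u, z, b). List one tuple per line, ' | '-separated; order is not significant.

Subexpression sizes:
  T → 5
  U → 5
  (T ⋈[a=b] U) → 5
  σ[y='t']((T ⋈[a=b] U)) → 1

== RESULT ==
y | a | w | u | z | b
t | 5 | r | q | r | 5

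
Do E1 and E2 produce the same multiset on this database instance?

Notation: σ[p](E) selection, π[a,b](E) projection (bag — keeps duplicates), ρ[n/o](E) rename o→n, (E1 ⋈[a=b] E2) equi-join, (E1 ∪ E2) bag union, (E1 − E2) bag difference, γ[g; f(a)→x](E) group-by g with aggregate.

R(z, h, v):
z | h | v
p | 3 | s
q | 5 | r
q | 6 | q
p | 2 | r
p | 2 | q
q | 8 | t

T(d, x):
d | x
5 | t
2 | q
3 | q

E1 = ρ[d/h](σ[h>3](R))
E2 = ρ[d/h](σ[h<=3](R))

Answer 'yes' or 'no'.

E1 subexpression sizes:
  R → 6
  σ[h>3](R) → 3
  ρ[d/h](σ[h>3](R)) → 3
E2 subexpression sizes:
  R → 6
  σ[h<=3](R) → 3
  ρ[d/h](σ[h<=3](R)) → 3

E1 result:
z | d | v
q | 5 | r
q | 6 | q
q | 8 | t
E2 result:
z | d | v
p | 2 | q
p | 2 | r
p | 3 | s
Witness: ('p', 2, 'r') appears 0× in E1 but 1× in E2.

no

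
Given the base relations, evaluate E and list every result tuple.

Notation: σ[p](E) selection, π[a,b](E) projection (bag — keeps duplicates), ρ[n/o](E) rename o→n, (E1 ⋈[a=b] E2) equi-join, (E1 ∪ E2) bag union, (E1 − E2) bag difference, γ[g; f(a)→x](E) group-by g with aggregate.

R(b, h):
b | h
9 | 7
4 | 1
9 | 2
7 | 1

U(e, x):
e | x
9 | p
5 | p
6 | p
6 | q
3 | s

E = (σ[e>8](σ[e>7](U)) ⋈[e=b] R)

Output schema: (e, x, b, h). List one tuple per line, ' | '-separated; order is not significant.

Stepwise |·|:
  U → 5
  σ[e>7](U) → 1
  σ[e>8](σ[e>7](U)) → 1
  R → 4
  (σ[e>8](σ[e>7](U)) ⋈[e=b] R) → 2

== RESULT ==
e | x | b | h
9 | p | 9 | 2
9 | p | 9 | 7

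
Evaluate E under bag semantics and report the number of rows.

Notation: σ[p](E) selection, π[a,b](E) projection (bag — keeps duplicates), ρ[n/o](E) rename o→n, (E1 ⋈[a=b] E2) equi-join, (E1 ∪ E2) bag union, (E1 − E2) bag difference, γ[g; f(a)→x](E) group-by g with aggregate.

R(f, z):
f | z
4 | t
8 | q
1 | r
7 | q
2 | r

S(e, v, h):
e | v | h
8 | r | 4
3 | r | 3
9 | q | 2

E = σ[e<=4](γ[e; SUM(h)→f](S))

Stepwise |·|:
  S → 3
  γ[e; SUM(h)→f](S) → 3
  σ[e<=4](γ[e; SUM(h)→f](S)) → 1

|E| = 1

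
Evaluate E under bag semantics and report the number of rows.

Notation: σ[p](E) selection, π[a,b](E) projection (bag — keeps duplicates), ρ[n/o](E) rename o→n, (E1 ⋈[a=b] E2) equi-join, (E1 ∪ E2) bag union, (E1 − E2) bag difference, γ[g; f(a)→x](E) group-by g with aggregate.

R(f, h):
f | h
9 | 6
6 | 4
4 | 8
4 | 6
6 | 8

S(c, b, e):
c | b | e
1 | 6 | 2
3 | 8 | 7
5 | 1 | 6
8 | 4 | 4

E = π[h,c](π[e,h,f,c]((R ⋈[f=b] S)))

Row counts bottom-up:
  R → 5
  S → 4
  (R ⋈[f=b] S) → 4
  π[e,h,f,c]((R ⋈[f=b] S)) → 4
  π[h,c](π[e,h,f,c]((R ⋈[f=b] S))) → 4

|E| = 4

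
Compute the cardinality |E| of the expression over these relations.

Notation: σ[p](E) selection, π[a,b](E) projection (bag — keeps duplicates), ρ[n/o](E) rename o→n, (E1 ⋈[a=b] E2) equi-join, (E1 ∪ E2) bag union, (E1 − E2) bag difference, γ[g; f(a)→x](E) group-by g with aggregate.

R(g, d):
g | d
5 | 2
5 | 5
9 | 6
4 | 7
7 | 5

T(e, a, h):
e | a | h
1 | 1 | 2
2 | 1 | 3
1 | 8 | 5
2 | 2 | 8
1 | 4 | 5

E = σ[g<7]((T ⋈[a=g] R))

Subexpression sizes:
  T → 5
  R → 5
  (T ⋈[a=g] R) → 1
  σ[g<7]((T ⋈[a=g] R)) → 1

|E| = 1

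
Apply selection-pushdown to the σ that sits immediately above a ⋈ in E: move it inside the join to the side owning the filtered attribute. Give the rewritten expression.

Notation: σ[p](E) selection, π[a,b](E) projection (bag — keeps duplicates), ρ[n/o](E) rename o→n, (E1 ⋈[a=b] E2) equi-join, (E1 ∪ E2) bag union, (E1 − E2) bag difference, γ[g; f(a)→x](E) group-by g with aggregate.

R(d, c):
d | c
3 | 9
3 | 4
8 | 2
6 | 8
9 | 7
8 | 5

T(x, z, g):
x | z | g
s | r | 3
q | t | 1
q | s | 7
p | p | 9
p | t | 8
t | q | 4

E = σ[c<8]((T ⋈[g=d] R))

σ filters on c, owned by the right side.
E' = (T ⋈[g=d] σ[c<8](R))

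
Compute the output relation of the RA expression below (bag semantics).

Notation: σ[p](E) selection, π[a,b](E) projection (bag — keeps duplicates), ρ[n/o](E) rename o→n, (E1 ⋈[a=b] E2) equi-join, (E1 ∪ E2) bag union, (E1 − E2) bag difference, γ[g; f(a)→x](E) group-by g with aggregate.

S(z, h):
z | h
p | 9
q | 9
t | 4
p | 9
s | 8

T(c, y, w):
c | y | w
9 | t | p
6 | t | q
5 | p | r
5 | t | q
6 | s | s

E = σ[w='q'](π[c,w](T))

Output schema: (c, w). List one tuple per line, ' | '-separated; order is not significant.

Stepwise |·|:
  T → 5
  π[c,w](T) → 5
  σ[w='q'](π[c,w](T)) → 2

== RESULT ==
c | w
5 | q
6 | q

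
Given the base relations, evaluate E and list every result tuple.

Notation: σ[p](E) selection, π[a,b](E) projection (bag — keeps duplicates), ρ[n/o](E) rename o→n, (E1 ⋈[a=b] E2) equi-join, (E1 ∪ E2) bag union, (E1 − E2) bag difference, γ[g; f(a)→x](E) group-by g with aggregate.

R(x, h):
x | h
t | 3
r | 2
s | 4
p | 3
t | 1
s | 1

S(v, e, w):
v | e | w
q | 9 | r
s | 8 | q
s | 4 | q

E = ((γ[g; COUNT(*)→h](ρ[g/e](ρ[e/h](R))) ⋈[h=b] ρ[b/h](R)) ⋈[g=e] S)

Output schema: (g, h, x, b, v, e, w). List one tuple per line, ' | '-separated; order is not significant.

Per-node cardinality:
  R → 6
  ρ[e/h](R) → 6
  ρ[g/e](ρ[e/h](R)) → 6
  γ[g; COUNT(*)→h](ρ[g/e](ρ[e/h](R))) → 4
  R → 6
  ρ[b/h](R) → 6
  (γ[g; COUNT(*)→h](ρ[g/e](ρ[e/h](R))) ⋈[h=b] ρ[b/h](R)) → 6
  S → 3
  ((γ[g; COUNT(*)→h](ρ[g/e](ρ[e/h](R))) ⋈[h=b] ρ[b/h](R)) ⋈[g=e] S) → 2

== RESULT ==
g | h | x | b | v | e | w
4 | 1 | s | 1 | s | 4 | q
4 | 1 | t | 1 | s | 4 | q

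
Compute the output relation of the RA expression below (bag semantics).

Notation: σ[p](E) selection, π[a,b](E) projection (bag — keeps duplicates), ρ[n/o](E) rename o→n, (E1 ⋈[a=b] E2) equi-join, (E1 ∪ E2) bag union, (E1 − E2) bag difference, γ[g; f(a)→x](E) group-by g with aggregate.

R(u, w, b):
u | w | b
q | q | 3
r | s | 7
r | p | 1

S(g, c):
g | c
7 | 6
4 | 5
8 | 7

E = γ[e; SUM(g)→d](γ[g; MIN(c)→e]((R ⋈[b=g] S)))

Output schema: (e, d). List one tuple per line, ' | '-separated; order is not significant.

Per-node cardinality:
  R → 3
  S → 3
  (R ⋈[b=g] S) → 1
  γ[g; MIN(c)→e]((R ⋈[b=g] S)) → 1
  γ[e; SUM(g)→d](γ[g; MIN(c)→e]((R ⋈[b=g] S))) → 1

== RESULT ==
e | d
6 | 7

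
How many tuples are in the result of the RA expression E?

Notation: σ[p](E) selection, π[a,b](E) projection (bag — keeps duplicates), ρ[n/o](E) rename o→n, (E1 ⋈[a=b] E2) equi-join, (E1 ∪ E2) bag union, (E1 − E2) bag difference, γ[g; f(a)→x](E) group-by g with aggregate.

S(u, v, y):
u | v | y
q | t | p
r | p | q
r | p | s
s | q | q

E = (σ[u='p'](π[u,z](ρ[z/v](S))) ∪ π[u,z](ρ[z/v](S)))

Per-node cardinality:
  S → 4
  ρ[z/v](S) → 4
  π[u,z](ρ[z/v](S)) → 4
  σ[u='p'](π[u,z](ρ[z/v](S))) → 0
  S → 4
  ρ[z/v](S) → 4
  π[u,z](ρ[z/v](S)) → 4
  (σ[u='p'](π[u,z](ρ[z/v](S))) ∪ π[u,z](ρ[z/v](S))) → 4

|E| = 4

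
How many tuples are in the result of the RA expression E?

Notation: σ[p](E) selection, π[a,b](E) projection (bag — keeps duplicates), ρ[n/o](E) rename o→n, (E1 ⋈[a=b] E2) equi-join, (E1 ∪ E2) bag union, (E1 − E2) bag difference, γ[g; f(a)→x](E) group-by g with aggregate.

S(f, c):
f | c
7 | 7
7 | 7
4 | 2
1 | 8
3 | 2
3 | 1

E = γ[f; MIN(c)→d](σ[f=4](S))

Per-node cardinality:
  S → 6
  σ[f=4](S) → 1
  γ[f; MIN(c)→d](σ[f=4](S)) → 1

|E| = 1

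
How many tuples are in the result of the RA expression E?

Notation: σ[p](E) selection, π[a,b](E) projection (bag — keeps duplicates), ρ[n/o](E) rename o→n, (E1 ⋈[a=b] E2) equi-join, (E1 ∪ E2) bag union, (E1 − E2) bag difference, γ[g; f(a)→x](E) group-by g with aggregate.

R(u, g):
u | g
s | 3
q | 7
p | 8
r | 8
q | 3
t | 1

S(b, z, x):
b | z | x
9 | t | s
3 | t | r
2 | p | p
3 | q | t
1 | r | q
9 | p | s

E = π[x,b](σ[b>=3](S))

Per-node cardinality:
  S → 6
  σ[b>=3](S) → 4
  π[x,b](σ[b>=3](S)) → 4

|E| = 4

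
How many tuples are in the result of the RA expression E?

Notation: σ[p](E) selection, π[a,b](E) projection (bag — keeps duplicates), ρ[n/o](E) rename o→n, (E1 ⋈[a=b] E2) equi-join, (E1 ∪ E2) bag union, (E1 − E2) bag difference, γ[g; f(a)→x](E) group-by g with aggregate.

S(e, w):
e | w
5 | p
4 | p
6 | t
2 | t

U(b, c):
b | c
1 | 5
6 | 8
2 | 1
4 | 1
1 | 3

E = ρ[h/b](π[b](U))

Per-node cardinality:
  U → 5
  π[b](U) → 5
  ρ[h/b](π[b](U)) → 5

|E| = 5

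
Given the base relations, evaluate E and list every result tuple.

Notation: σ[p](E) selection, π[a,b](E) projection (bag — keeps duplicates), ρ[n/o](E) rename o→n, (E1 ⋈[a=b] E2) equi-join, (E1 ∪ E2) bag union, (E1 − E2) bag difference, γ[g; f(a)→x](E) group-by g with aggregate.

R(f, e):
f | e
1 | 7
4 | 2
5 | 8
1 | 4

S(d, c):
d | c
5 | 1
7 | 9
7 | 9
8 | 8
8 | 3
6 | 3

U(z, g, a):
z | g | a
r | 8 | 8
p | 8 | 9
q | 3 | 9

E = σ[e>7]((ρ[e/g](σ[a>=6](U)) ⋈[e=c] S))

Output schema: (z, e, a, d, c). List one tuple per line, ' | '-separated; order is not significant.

Subexpression sizes:
  U → 3
  σ[a>=6](U) → 3
  ρ[e/g](σ[a>=6](U)) → 3
  S → 6
  (ρ[e/g](σ[a>=6](U)) ⋈[e=c] S) → 4
  σ[e>7]((ρ[e/g](σ[a>=6](U)) ⋈[e=c] S)) → 2

== RESULT ==
z | e | a | d | c
p | 8 | 9 | 8 | 8
r | 8 | 8 | 8 | 8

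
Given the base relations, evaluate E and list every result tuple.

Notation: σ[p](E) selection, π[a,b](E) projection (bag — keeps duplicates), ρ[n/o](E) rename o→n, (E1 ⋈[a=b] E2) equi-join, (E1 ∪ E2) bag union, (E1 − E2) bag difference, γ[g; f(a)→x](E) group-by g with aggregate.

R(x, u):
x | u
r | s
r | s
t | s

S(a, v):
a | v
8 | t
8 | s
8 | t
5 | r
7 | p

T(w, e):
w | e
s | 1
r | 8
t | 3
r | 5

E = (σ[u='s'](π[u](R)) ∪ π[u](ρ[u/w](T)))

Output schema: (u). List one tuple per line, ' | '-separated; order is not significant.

Per-node cardinality:
  R → 3
  π[u](R) → 3
  σ[u='s'](π[u](R)) → 3
  T → 4
  ρ[u/w](T) → 4
  π[u](ρ[u/w](T)) → 4
  (σ[u='s'](π[u](R)) ∪ π[u](ρ[u/w](T))) → 7

== RESULT ==
u
r
r
s
s
s
s
t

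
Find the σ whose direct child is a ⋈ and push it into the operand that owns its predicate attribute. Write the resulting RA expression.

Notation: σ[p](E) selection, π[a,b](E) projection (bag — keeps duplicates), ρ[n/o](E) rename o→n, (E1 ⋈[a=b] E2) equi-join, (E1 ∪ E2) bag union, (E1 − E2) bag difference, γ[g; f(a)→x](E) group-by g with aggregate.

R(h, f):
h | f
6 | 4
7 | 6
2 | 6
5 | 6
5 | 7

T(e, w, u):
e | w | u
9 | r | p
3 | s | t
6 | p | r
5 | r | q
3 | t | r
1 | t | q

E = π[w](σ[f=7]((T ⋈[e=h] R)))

σ filters on f, owned by the right side.
E' = π[w]((T ⋈[e=h] σ[f=7](R)))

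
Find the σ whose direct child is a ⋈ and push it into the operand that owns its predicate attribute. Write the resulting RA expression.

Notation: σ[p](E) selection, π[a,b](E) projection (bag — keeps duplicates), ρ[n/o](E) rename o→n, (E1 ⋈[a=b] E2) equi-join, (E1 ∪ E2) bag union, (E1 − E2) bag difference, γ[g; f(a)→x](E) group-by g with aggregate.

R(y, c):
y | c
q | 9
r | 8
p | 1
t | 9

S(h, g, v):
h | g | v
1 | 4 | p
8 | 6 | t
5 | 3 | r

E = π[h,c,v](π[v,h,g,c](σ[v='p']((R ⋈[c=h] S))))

σ filters on v, owned by the right side.
E' = π[h,c,v](π[v,h,g,c]((R ⋈[c=h] σ[v='p'](S))))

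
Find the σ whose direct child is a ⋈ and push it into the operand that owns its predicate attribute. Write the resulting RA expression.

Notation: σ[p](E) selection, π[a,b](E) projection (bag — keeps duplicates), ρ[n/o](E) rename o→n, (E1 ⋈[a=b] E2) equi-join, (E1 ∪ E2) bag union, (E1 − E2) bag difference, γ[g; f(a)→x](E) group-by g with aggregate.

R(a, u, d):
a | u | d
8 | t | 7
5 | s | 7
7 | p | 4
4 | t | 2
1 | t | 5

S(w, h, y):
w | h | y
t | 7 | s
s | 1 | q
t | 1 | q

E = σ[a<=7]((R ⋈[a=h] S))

σ filters on a, owned by the left side.
E' = (σ[a<=7](R) ⋈[a=h] S)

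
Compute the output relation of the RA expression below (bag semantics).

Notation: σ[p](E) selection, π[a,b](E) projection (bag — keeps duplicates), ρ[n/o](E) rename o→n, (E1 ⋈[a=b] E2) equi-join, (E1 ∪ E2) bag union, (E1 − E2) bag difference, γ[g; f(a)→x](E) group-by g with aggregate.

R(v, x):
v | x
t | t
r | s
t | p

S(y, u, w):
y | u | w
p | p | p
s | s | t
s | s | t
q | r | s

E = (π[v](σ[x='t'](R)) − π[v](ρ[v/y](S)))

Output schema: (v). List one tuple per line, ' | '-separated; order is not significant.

Subexpression sizes:
  R → 3
  σ[x='t'](R) → 1
  π[v](σ[x='t'](R)) → 1
  S → 4
  ρ[v/y](S) → 4
  π[v](ρ[v/y](S)) → 4
  (π[v](σ[x='t'](R)) − π[v](ρ[v/y](S))) → 1

== RESULT ==
v
t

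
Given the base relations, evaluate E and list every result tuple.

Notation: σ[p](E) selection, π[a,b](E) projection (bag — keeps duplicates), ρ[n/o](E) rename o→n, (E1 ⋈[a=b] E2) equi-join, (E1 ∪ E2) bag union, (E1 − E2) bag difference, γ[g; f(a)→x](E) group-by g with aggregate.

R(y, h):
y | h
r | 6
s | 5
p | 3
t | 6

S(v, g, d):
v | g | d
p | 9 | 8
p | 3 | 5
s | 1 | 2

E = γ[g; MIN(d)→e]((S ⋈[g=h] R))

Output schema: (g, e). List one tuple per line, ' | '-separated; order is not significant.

Per-node cardinality:
  S → 3
  R → 4
  (S ⋈[g=h] R) → 1
  γ[g; MIN(d)→e]((S ⋈[g=h] R)) → 1

== RESULT ==
g | e
3 | 5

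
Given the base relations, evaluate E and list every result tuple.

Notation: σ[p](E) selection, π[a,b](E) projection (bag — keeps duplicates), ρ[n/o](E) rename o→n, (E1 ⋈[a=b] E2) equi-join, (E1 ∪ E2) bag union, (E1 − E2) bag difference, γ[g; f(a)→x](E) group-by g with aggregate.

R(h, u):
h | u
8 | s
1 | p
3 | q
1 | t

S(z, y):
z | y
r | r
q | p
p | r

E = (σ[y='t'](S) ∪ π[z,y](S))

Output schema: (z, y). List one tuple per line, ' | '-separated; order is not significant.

Per-node cardinality:
  S → 3
  σ[y='t'](S) → 0
  S → 3
  π[z,y](S) → 3
  (σ[y='t'](S) ∪ π[z,y](S)) → 3

== RESULT ==
z | y
p | r
q | p
r | r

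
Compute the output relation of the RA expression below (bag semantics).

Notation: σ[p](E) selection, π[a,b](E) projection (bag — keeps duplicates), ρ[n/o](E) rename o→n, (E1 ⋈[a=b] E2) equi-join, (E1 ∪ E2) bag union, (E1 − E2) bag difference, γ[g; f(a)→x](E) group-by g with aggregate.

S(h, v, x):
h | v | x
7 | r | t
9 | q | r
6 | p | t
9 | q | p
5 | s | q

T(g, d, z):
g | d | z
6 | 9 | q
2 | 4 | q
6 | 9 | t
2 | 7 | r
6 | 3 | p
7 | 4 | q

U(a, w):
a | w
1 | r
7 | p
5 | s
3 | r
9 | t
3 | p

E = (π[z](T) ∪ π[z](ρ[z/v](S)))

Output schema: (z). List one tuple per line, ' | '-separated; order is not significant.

Subexpression sizes:
  T → 6
  π[z](T) → 6
  S → 5
  ρ[z/v](S) → 5
  π[z](ρ[z/v](S)) → 5
  (π[z](T) ∪ π[z](ρ[z/v](S))) → 11

== RESULT ==
z
p
p
q
q
q
q
q
r
r
s
t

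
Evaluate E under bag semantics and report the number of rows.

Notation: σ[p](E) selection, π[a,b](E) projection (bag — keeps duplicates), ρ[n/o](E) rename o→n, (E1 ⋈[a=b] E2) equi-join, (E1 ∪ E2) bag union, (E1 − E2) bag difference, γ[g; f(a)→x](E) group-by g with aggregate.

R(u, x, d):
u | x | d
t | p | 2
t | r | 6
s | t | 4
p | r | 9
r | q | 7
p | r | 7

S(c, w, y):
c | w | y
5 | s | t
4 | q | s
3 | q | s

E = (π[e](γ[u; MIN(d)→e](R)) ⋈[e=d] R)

Per-node cardinality:
  R → 6
  γ[u; MIN(d)→e](R) → 4
  π[e](γ[u; MIN(d)→e](R)) → 4
  R → 6
  (π[e](γ[u; MIN(d)→e](R)) ⋈[e=d] R) → 6

|E| = 6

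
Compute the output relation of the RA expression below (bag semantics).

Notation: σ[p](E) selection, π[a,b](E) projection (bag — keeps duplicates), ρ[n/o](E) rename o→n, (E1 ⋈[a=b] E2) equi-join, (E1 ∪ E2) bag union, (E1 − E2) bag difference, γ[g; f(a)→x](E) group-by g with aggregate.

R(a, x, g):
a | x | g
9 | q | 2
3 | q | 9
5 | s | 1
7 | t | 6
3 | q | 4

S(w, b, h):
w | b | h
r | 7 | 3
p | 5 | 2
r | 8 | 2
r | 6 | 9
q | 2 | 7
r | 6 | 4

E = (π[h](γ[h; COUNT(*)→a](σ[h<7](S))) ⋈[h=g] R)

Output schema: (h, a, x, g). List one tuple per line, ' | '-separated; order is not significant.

Row counts bottom-up:
  S → 6
  σ[h<7](S) → 4
  γ[h; COUNT(*)→a](σ[h<7](S)) → 3
  π[h](γ[h; COUNT(*)→a](σ[h<7](S))) → 3
  R → 5
  (π[h](γ[h; COUNT(*)→a](σ[h<7](S))) ⋈[h=g] R) → 2

== RESULT ==
h | a | x | g
2 | 9 | q | 2
4 | 3 | q | 4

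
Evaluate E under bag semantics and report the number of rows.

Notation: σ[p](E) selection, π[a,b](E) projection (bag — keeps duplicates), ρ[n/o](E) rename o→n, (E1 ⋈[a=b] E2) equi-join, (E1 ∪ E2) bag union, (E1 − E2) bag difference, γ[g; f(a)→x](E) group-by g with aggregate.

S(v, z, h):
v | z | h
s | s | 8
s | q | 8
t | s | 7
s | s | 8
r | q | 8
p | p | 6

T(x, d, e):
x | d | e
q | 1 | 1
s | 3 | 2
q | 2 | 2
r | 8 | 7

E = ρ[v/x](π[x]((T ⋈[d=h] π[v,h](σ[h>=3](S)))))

Subexpression sizes:
  T → 4
  S → 6
  σ[h>=3](S) → 6
  π[v,h](σ[h>=3](S)) → 6
  (T ⋈[d=h] π[v,h](σ[h>=3](S))) → 4
  π[x]((T ⋈[d=h] π[v,h](σ[h>=3](S)))) → 4
  ρ[v/x](π[x]((T ⋈[d=h] π[v,h](σ[h>=3](S))))) → 4

|E| = 4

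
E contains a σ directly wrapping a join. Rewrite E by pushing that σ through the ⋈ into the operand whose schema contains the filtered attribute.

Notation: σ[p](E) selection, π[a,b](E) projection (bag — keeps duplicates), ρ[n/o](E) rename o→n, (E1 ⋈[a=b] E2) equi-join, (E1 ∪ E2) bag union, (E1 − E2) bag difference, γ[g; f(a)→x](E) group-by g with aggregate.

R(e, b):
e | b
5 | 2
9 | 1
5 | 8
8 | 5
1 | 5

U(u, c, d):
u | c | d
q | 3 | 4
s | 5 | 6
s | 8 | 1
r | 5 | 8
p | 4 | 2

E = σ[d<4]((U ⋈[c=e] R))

σ filters on d, owned by the left side.
E' = (σ[d<4](U) ⋈[c=e] R)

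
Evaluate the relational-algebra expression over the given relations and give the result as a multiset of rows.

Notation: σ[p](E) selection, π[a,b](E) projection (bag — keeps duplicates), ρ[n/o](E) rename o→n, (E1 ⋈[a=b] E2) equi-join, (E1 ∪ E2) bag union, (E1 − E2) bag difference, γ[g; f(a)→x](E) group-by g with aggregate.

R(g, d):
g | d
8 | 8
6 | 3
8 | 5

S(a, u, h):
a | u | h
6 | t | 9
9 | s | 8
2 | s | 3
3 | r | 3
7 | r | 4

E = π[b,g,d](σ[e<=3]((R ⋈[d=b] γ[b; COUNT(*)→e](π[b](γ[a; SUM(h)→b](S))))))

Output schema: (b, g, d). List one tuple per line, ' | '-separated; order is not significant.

Subexpression sizes:
  R → 3
  S → 5
  γ[a; SUM(h)→b](S) → 5
  π[b](γ[a; SUM(h)→b](S)) → 5
  γ[b; COUNT(*)→e](π[b](γ[a; SUM(h)→b](S))) → 4
  (R ⋈[d=b] γ[b; COUNT(*)→e](π[b](γ[a; SUM(h)→b](S)))) → 2
  σ[e<=3]((R ⋈[d=b] γ[b; COUNT(*)→e](π[b](γ[a; SUM(h)→b](S))))) → 2
  π[b,g,d](σ[e<=3]((R ⋈[d=b] γ[b; COUNT(*)→e](π[b](γ[a; SUM(h)→b](S)))))) → 2

== RESULT ==
b | g | d
3 | 6 | 3
8 | 8 | 8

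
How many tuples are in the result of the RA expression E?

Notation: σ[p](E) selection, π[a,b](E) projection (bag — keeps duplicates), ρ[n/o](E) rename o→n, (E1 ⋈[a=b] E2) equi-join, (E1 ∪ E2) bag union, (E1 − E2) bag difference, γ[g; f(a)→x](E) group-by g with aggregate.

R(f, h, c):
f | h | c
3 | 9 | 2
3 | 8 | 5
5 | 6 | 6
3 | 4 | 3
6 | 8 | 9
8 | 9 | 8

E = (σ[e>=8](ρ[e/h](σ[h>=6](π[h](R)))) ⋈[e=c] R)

Subexpression sizes:
  R → 6
  π[h](R) → 6
  σ[h>=6](π[h](R)) → 5
  ρ[e/h](σ[h>=6](π[h](R))) → 5
  σ[e>=8](ρ[e/h](σ[h>=6](π[h](R)))) → 4
  R → 6
  (σ[e>=8](ρ[e/h](σ[h>=6](π[h](R)))) ⋈[e=c] R) → 4

|E| = 4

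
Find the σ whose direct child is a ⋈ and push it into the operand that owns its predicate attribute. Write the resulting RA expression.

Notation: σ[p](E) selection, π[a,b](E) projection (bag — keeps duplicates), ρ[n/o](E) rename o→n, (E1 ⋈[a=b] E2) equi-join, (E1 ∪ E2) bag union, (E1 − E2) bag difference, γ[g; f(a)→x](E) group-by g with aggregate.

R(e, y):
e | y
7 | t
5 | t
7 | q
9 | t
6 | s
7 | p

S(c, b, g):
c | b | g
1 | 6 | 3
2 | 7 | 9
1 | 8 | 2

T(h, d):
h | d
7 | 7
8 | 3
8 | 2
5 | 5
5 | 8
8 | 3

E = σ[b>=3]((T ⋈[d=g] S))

σ filters on b, owned by the right side.
E' = (T ⋈[d=g] σ[b>=3](S))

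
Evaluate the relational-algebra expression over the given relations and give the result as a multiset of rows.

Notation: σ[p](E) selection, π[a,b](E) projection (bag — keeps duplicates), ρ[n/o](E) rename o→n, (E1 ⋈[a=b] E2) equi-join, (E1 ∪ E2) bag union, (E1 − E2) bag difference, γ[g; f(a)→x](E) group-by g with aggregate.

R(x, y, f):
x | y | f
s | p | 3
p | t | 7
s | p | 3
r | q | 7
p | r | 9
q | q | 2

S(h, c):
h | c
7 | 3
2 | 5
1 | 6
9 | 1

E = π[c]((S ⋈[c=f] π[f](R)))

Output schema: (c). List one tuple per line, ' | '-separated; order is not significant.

Subexpression sizes:
  S → 4
  R → 6
  π[f](R) → 6
  (S ⋈[c=f] π[f](R)) → 2
  π[c]((S ⋈[c=f] π[f](R))) → 2

== RESULT ==
c
3
3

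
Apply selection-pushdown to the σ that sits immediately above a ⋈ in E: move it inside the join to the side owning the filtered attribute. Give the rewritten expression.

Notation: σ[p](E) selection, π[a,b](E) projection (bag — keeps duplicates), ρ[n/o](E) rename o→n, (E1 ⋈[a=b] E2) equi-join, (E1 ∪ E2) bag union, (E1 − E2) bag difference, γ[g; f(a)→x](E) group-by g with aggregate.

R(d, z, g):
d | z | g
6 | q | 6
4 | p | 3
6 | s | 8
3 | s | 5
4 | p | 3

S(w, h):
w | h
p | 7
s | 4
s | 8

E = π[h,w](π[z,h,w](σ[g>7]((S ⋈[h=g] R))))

σ filters on g, owned by the right side.
E' = π[h,w](π[z,h,w]((S ⋈[h=g] σ[g>7](R))))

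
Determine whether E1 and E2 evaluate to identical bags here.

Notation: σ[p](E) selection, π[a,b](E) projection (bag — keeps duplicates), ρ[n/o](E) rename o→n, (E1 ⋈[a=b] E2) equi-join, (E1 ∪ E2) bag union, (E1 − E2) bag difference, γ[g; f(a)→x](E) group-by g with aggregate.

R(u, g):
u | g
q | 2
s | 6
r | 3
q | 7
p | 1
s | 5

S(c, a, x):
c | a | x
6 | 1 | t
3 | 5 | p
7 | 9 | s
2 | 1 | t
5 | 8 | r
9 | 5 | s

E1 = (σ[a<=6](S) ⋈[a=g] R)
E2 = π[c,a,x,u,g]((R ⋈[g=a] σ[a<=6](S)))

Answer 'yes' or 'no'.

E1 subexpression sizes:
  S → 6
  σ[a<=6](S) → 4
  R → 6
  (σ[a<=6](S) ⋈[a=g] R) → 4
E2 subexpression sizes:
  R → 6
  S → 6
  σ[a<=6](S) → 4
  (R ⋈[g=a] σ[a<=6](S)) → 4
  π[c,a,x,u,g]((R ⋈[g=a] σ[a<=6](S))) → 4

E1 and E2 produce the same multiset:
c | a | x | u | g
2 | 1 | t | p | 1
3 | 5 | p | s | 5
6 | 1 | t | p | 1
9 | 5 | s | s | 5

yes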